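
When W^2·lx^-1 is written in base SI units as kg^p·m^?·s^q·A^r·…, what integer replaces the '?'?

6

W = J/s (power = energy per time),
    = kg·m²·s⁻³.
So W² = kg²·m⁴·s⁻⁶.
lx = lm/m² (illuminance = luminous flux per area),
    = m⁻²·cd.
So lx⁻¹ = m²·cd⁻¹.
Combining: W²·lx⁻¹ = (kg²·m⁴·s⁻⁶) · (m²·cd⁻¹) = kg²·m⁶·s⁻⁶·cd⁻¹.
The exponent of m is 6.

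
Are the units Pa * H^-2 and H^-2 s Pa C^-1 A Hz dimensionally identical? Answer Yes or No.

Left side:
  Pa = N/m² (pressure = force per area),
      = kg·m⁻¹·s⁻².
  H = Wb/A (inductance = flux per current),
      = kg·m²·s⁻²·A⁻².
  So H⁻² = kg⁻²·m⁻⁴·s⁴·A⁴.
  Combining: Pa·H⁻² = (kg·m⁻¹·s⁻²) · (kg⁻²·m⁻⁴·s⁴·A⁴) = kg⁻¹·m⁻⁵·s²·A⁴.
Right side:
  H = Wb/A (inductance = flux per current),
      = kg·m²·s⁻²·A⁻².
  So H⁻² = kg⁻²·m⁻⁴·s⁴·A⁴.
  Pa = N/m² (pressure = force per area),
      = kg·m⁻¹·s⁻².
  C = A·s = s·A (charge = current × time).
  So C⁻¹ = s⁻¹·A⁻¹.
  Hz = 1/s = s⁻¹ (frequency is cycles per second).
  Combining: H⁻²·s·Pa·C⁻¹·A·Hz = (kg⁻²·m⁻⁴·s⁴·A⁴) · s · (kg·m⁻¹·s⁻²) · (s⁻¹·A⁻¹) · A · s⁻¹ = kg⁻¹·m⁻⁵·s·A⁴.
Left is kg⁻¹·m⁻⁵·s²·A⁴; right is kg⁻¹·m⁻⁵·s·A⁴ — different.

No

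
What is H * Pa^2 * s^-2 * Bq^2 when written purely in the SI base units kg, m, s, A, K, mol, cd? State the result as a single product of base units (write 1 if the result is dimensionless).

kg³·s⁻¹⁰·A⁻²

H = Wb/A (inductance = flux per current),
    = kg·m²·s⁻²·A⁻².
Pa = N/m² (pressure = force per area),
    = kg·m⁻¹·s⁻².
So Pa² = kg²·m⁻²·s⁻⁴.
Bq = 1/s = s⁻¹ (activity is decays per second).
So Bq² = s⁻².
Combining: H·Pa²·s⁻²·Bq² = (kg·m²·s⁻²·A⁻²) · (kg²·m⁻²·s⁻⁴) · s⁻² · s⁻² = kg³·s⁻¹⁰·A⁻².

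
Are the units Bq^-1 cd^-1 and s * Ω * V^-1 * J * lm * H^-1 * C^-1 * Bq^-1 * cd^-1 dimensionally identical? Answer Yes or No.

Left side:
  Bq = 1/s = s⁻¹ (activity is decays per second).
  So Bq⁻¹ = s.
  Combining: Bq⁻¹·cd⁻¹ = s · cd⁻¹ = s·cd⁻¹.
Right side:
  Ω = V/A (resistance = voltage per current),
      = kg·m²·s⁻³·A⁻².
  V = W/A (potential = power per current),
      = kg·m²·s⁻³·A⁻¹.
  So V⁻¹ = kg⁻¹·m⁻²·s³·A.
  J = N·m (work = force × distance),
      = kg·m²·s⁻².
  lm = cd·sr = cd (luminous flux; sr is dimensionless).
  H = Wb/A (inductance = flux per current),
      = kg·m²·s⁻²·A⁻².
  So H⁻¹ = kg⁻¹·m⁻²·s²·A².
  C = A·s = s·A (charge = current × time).
  So C⁻¹ = s⁻¹·A⁻¹.
  Bq = 1/s = s⁻¹ (activity is decays per second).
  So Bq⁻¹ = s.
  Combining: s·Ω·V⁻¹·J·lm·H⁻¹·C⁻¹·Bq⁻¹·cd⁻¹ = s · (kg·m²·s⁻³·A⁻²) · (kg⁻¹·m⁻²·s³·A) · (kg·m²·s⁻²) · cd · (kg⁻¹·m⁻²·s²·A²) · (s⁻¹·A⁻¹) · s · cd⁻¹ = s.
Left is s·cd⁻¹; right is s — different.

No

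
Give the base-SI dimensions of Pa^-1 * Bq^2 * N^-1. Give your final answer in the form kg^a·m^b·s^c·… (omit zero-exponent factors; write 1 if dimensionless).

kg⁻²·s²

Pa = N/m² (pressure = force per area),
    = kg·m⁻¹·s⁻².
So Pa⁻¹ = kg⁻¹·m·s².
Bq = 1/s = s⁻¹ (activity is decays per second).
So Bq² = s⁻².
N = kg·m/s² = kg·m·s⁻² (force = mass × acceleration).
So N⁻¹ = kg⁻¹·m⁻¹·s².
Combining: Pa⁻¹·Bq²·N⁻¹ = (kg⁻¹·m·s²) · s⁻² · (kg⁻¹·m⁻¹·s²) = kg⁻²·s².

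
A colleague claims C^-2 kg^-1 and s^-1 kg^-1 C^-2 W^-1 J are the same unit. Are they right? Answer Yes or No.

Yes

Left side:
  C = A·s = s·A (charge = current × time).
  So C⁻² = s⁻²·A⁻².
  Combining: C⁻²·kg⁻¹ = (s⁻²·A⁻²) · kg⁻¹ = kg⁻¹·s⁻²·A⁻².
Right side:
  C = s·A.
  So C⁻² = s⁻²·A⁻².
  W = kg·m²·s⁻³.
  So W⁻¹ = kg⁻¹·m⁻²·s³.
  J = kg·m²·s⁻².
  Combining: s⁻¹·kg⁻¹·C⁻²·W⁻¹·J = s⁻¹ · kg⁻¹ · (s⁻²·A⁻²) · (kg⁻¹·m⁻²·s³) · (kg·m²·s⁻²) = kg⁻¹·s⁻²·A⁻².
Both reduce to kg⁻¹·s⁻²·A⁻².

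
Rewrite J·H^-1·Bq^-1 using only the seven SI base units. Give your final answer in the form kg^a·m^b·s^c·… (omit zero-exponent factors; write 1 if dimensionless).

J = kg·m²·s⁻².
H = kg·m²·s⁻²·A⁻².
So H⁻¹ = kg⁻¹·m⁻²·s²·A².
Bq = s⁻¹.
So Bq⁻¹ = s.
Combining: J·H⁻¹·Bq⁻¹ = (kg·m²·s⁻²) · (kg⁻¹·m⁻²·s²·A²) · s = s·A².

s·A²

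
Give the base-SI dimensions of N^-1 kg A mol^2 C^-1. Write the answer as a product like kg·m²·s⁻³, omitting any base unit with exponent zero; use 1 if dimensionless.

N = kg·m/s² = kg·m·s⁻² (force = mass × acceleration).
So N⁻¹ = kg⁻¹·m⁻¹·s².
C = A·s = s·A (charge = current × time).
So C⁻¹ = s⁻¹·A⁻¹.
Combining: N⁻¹·kg·A·mol²·C⁻¹ = (kg⁻¹·m⁻¹·s²) · kg · A · mol² · (s⁻¹·A⁻¹) = m⁻¹·s·mol².

m⁻¹·s·mol²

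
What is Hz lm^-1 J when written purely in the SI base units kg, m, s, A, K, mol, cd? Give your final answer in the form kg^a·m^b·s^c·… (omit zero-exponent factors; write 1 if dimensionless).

Hz = 1/s = s⁻¹ (frequency is cycles per second).
lm = cd·sr = cd (luminous flux; sr is dimensionless).
So lm⁻¹ = cd⁻¹.
J = N·m (work = force × distance),
    = kg·m²·s⁻².
Combining: Hz·lm⁻¹·J = s⁻¹ · cd⁻¹ · (kg·m²·s⁻²) = kg·m²·s⁻³·cd⁻¹.

kg·m²·s⁻³·cd⁻¹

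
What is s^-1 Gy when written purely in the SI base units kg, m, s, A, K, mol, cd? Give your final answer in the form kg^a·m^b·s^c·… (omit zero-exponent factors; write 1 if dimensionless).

Gy = J/kg (absorbed dose = energy per mass),
    = m²·s⁻².
Combining: s⁻¹·Gy = s⁻¹ · (m²·s⁻²) = m²·s⁻³.

m²·s⁻³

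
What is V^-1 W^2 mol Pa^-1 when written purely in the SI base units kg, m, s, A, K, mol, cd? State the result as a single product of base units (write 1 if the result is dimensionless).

V = W/A (potential = power per current),
    = kg·m²·s⁻³·A⁻¹.
So V⁻¹ = kg⁻¹·m⁻²·s³·A.
W = J/s (power = energy per time),
    = kg·m²·s⁻³.
So W² = kg²·m⁴·s⁻⁶.
Pa = N/m² (pressure = force per area),
    = kg·m⁻¹·s⁻².
So Pa⁻¹ = kg⁻¹·m·s².
Combining: V⁻¹·W²·mol·Pa⁻¹ = (kg⁻¹·m⁻²·s³·A) · (kg²·m⁴·s⁻⁶) · mol · (kg⁻¹·m·s²) = m³·s⁻¹·A·mol.

m³·s⁻¹·A·mol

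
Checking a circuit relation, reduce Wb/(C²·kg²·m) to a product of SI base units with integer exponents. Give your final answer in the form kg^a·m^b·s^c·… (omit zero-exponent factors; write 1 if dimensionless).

kg⁻¹·m·s⁻⁴·A⁻³

C = A·s = s·A (charge = current × time).
So C⁻² = s⁻²·A⁻².
Wb = V·s (flux: a volt is a weber per second),
    = kg·m²·s⁻²·A⁻¹.
Combining: C⁻²·kg⁻²·Wb·m⁻¹ = (s⁻²·A⁻²) · kg⁻² · (kg·m²·s⁻²·A⁻¹) · m⁻¹ = kg⁻¹·m·s⁻⁴·A⁻³.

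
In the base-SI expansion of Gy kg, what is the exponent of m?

Gy = J/kg (absorbed dose = energy per mass),
    = m²·s⁻².
Combining: Gy·kg = (m²·s⁻²) · kg = kg·m²·s⁻².
The exponent of m is 2.

2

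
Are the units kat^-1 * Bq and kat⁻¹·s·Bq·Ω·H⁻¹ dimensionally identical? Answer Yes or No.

Left side:
  kat = mol/s = s⁻¹·mol (catalytic activity).
  So kat⁻¹ = s·mol⁻¹.
  Bq = 1/s = s⁻¹ (activity is decays per second).
  Combining: kat⁻¹·Bq = (s·mol⁻¹) · s⁻¹ = mol⁻¹.
Right side:
  kat = mol/s = s⁻¹·mol (catalytic activity).
  So kat⁻¹ = s·mol⁻¹.
  Bq = 1/s = s⁻¹ (activity is decays per second).
  Ω = V/A (resistance = voltage per current),
      = kg·m²·s⁻³·A⁻².
  H = Wb/A (inductance = flux per current),
      = kg·m²·s⁻²·A⁻².
  So H⁻¹ = kg⁻¹·m⁻²·s²·A².
  Combining: kat⁻¹·s·Bq·Ω·H⁻¹ = (s·mol⁻¹) · s · s⁻¹ · (kg·m²·s⁻³·A⁻²) · (kg⁻¹·m⁻²·s²·A²) = mol⁻¹.
Both reduce to mol⁻¹.

Yes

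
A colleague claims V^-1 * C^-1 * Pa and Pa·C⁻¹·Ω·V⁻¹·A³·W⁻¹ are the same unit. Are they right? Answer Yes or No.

Left side:
  V = W/A (potential = power per current),
      = kg·m²·s⁻³·A⁻¹.
  So V⁻¹ = kg⁻¹·m⁻²·s³·A.
  C = A·s = s·A (charge = current × time).
  So C⁻¹ = s⁻¹·A⁻¹.
  Pa = N/m² (pressure = force per area),
      = kg·m⁻¹·s⁻².
  Combining: V⁻¹·C⁻¹·Pa = (kg⁻¹·m⁻²·s³·A) · (s⁻¹·A⁻¹) · (kg·m⁻¹·s⁻²) = m⁻³.
Right side:
  Pa = kg·m⁻¹·s⁻².
  C = s·A.
  So C⁻¹ = s⁻¹·A⁻¹.
  Ω = kg·m²·s⁻³·A⁻².
  V = kg·m²·s⁻³·A⁻¹.
  So V⁻¹ = kg⁻¹·m⁻²·s³·A.
  W = kg·m²·s⁻³.
  So W⁻¹ = kg⁻¹·m⁻²·s³.
  Combining: Pa·C⁻¹·Ω·V⁻¹·A³·W⁻¹ = (kg·m⁻¹·s⁻²) · (s⁻¹·A⁻¹) · (kg·m²·s⁻³·A⁻²) · (kg⁻¹·m⁻²·s³·A) · A³ · (kg⁻¹·m⁻²·s³) = m⁻³·A.
Left is m⁻³; right is m⁻³·A — different.

No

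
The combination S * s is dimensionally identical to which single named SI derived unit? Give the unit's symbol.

F

S = kg⁻¹·m⁻²·s³·A².
Combining: S·s = (kg⁻¹·m⁻²·s³·A²) · s = kg⁻¹·m⁻²·s⁴·A².
kg⁻¹·m⁻²·s⁴·A² is the base-SI form of the farad.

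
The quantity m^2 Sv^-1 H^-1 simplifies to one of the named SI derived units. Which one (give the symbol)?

Sv = m²·s⁻².
So Sv⁻¹ = m⁻²·s².
H = kg·m²·s⁻²·A⁻².
So H⁻¹ = kg⁻¹·m⁻²·s²·A².
Combining: m²·Sv⁻¹·H⁻¹ = m² · (m⁻²·s²) · (kg⁻¹·m⁻²·s²·A²) = kg⁻¹·m⁻²·s⁴·A².
kg⁻¹·m⁻²·s⁴·A² is the base-SI form of the farad.

F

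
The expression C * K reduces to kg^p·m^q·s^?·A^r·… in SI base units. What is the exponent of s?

C = s·A.
Combining: C·K = (s·A) · K = s·A·K.
The exponent of s is 1.

1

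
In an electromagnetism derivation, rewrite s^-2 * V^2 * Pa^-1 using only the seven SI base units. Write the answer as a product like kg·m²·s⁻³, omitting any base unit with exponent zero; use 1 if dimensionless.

V = kg·m²·s⁻³·A⁻¹.
So V² = kg²·m⁴·s⁻⁶·A⁻².
Pa = kg·m⁻¹·s⁻².
So Pa⁻¹ = kg⁻¹·m·s².
Combining: s⁻²·V²·Pa⁻¹ = s⁻² · (kg²·m⁴·s⁻⁶·A⁻²) · (kg⁻¹·m·s²) = kg·m⁵·s⁻⁶·A⁻².

kg·m⁵·s⁻⁶·A⁻²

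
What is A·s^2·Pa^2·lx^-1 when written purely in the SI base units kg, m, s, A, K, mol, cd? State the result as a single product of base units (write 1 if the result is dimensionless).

Pa = kg·m⁻¹·s⁻².
So Pa² = kg²·m⁻²·s⁻⁴.
lx = m⁻²·cd.
So lx⁻¹ = m²·cd⁻¹.
Combining: A·s²·Pa²·lx⁻¹ = A · s² · (kg²·m⁻²·s⁻⁴) · (m²·cd⁻¹) = kg²·s⁻²·A·cd⁻¹.

kg²·s⁻²·A·cd⁻¹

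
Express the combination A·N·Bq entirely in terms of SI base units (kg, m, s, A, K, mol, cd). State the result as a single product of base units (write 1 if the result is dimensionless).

N = kg·m/s² = kg·m·s⁻² (force = mass × acceleration).
Bq = 1/s = s⁻¹ (activity is decays per second).
Combining: A·N·Bq = A · (kg·m·s⁻²) · s⁻¹ = kg·m·s⁻³·A.

kg·m·s⁻³·A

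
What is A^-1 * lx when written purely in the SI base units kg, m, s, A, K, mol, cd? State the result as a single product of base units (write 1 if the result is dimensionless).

m⁻²·A⁻¹·cd

lx = lm/m² (illuminance = luminous flux per area),
    = m⁻²·cd.
Combining: A⁻¹·lx = A⁻¹ · (m⁻²·cd) = m⁻²·A⁻¹·cd.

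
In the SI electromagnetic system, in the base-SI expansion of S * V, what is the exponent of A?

S = kg⁻¹·m⁻²·s³·A².
V = kg·m²·s⁻³·A⁻¹.
Combining: S·V = (kg⁻¹·m⁻²·s³·A²) · (kg·m²·s⁻³·A⁻¹) = A.
The exponent of A is 1.

1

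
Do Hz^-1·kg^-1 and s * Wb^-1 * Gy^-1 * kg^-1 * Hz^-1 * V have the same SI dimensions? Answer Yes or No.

Left side:
  Hz = s⁻¹.
  So Hz⁻¹ = s.
  Combining: Hz⁻¹·kg⁻¹ = s · kg⁻¹ = kg⁻¹·s.
Right side:
  Wb = V·s (flux: a volt is a weber per second),
      = kg·m²·s⁻²·A⁻¹.
  So Wb⁻¹ = kg⁻¹·m⁻²·s²·A.
  Gy = J/kg (absorbed dose = energy per mass),
      = m²·s⁻².
  So Gy⁻¹ = m⁻²·s².
  Hz = 1/s = s⁻¹ (frequency is cycles per second).
  So Hz⁻¹ = s.
  V = W/A (potential = power per current),
      = kg·m²·s⁻³·A⁻¹.
  Combining: s·Wb⁻¹·Gy⁻¹·kg⁻¹·Hz⁻¹·V = s · (kg⁻¹·m⁻²·s²·A) · (m⁻²·s²) · kg⁻¹ · s · (kg·m²·s⁻³·A⁻¹) = kg⁻¹·m⁻²·s³.
Left is kg⁻¹·s; right is kg⁻¹·m⁻²·s³ — different.

No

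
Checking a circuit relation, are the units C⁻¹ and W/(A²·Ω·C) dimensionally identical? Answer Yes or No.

Yes

Left side:
  C = s·A.
  So C⁻¹ = s⁻¹·A⁻¹.
Right side:
  Ω = kg·m²·s⁻³·A⁻².
  So Ω⁻¹ = kg⁻¹·m⁻²·s³·A².
  W = kg·m²·s⁻³.
  C = s·A.
  So C⁻¹ = s⁻¹·A⁻¹.
  Combining: A⁻²·Ω⁻¹·W·C⁻¹ = A⁻² · (kg⁻¹·m⁻²·s³·A²) · (kg·m²·s⁻³) · (s⁻¹·A⁻¹) = s⁻¹·A⁻¹.
Both reduce to s⁻¹·A⁻¹.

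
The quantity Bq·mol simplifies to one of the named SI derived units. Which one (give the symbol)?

kat

Bq = 1/s = s⁻¹ (activity is decays per second).
Combining: Bq·mol = s⁻¹ · mol = s⁻¹·mol.
s⁻¹·mol is the base-SI form of the katal.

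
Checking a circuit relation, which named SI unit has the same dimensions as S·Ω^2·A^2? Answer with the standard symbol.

S = kg⁻¹·m⁻²·s³·A².
Ω = kg·m²·s⁻³·A⁻².
So Ω² = kg²·m⁴·s⁻⁶·A⁻⁴.
Combining: S·Ω²·A² = (kg⁻¹·m⁻²·s³·A²) · (kg²·m⁴·s⁻⁶·A⁻⁴) · A² = kg·m²·s⁻³.
kg·m²·s⁻³ is the base-SI form of the watt.

W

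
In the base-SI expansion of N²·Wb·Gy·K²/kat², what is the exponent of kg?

N = kg·m/s² = kg·m·s⁻² (force = mass × acceleration).
So N² = kg²·m²·s⁻⁴.
Wb = V·s (flux: a volt is a weber per second),
    = kg·m²·s⁻²·A⁻¹.
Gy = J/kg (absorbed dose = energy per mass),
    = m²·s⁻².
kat = mol/s = s⁻¹·mol (catalytic activity).
So kat⁻² = s²·mol⁻².
Combining: N²·Wb·Gy·K²·kat⁻² = (kg²·m²·s⁻⁴) · (kg·m²·s⁻²·A⁻¹) · (m²·s⁻²) · K² · (s²·mol⁻²) = kg³·m⁶·s⁻⁶·A⁻¹·K²·mol⁻².
The exponent of kg is 3.

3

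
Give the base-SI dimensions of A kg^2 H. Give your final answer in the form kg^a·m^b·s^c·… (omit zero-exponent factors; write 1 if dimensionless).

kg³·m²·s⁻²·A⁻¹

H = Wb/A (inductance = flux per current),
    = kg·m²·s⁻²·A⁻².
Combining: A·kg²·H = A · kg² · (kg·m²·s⁻²·A⁻²) = kg³·m²·s⁻²·A⁻¹.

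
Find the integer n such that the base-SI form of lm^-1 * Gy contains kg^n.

0

lm = cd.
So lm⁻¹ = cd⁻¹.
Gy = m²·s⁻².
Combining: lm⁻¹·Gy = cd⁻¹ · (m²·s⁻²) = m²·s⁻²·cd⁻¹.
The exponent of kg is 0.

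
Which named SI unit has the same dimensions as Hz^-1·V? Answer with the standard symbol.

Wb

Hz = 1/s = s⁻¹ (frequency is cycles per second).
So Hz⁻¹ = s.
V = W/A (potential = power per current),
    = kg·m²·s⁻³·A⁻¹.
Combining: Hz⁻¹·V = s · (kg·m²·s⁻³·A⁻¹) = kg·m²·s⁻²·A⁻¹.
kg·m²·s⁻²·A⁻¹ is the base-SI form of the weber.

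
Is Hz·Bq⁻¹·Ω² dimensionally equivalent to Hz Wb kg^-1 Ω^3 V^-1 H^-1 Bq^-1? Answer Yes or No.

No

Left side:
  Hz = 1/s = s⁻¹ (frequency is cycles per second).
  Bq = 1/s = s⁻¹ (activity is decays per second).
  So Bq⁻¹ = s.
  Ω = V/A (resistance = voltage per current),
      = kg·m²·s⁻³·A⁻².
  So Ω² = kg²·m⁴·s⁻⁶·A⁻⁴.
  Combining: Hz·Bq⁻¹·Ω² = s⁻¹ · s · (kg²·m⁴·s⁻⁶·A⁻⁴) = kg²·m⁴·s⁻⁶·A⁻⁴.
Right side:
  Hz = 1/s = s⁻¹ (frequency is cycles per second).
  Wb = V·s (flux: a volt is a weber per second),
      = kg·m²·s⁻²·A⁻¹.
  Ω = V/A (resistance = voltage per current),
      = kg·m²·s⁻³·A⁻².
  So Ω³ = kg³·m⁶·s⁻⁹·A⁻⁶.
  V = W/A (potential = power per current),
      = kg·m²·s⁻³·A⁻¹.
  So V⁻¹ = kg⁻¹·m⁻²·s³·A.
  H = Wb/A (inductance = flux per current),
      = kg·m²·s⁻²·A⁻².
  So H⁻¹ = kg⁻¹·m⁻²·s²·A².
  Bq = 1/s = s⁻¹ (activity is decays per second).
  So Bq⁻¹ = s.
  Combining: Hz·Wb·kg⁻¹·Ω³·V⁻¹·H⁻¹·Bq⁻¹ = s⁻¹ · (kg·m²·s⁻²·A⁻¹) · kg⁻¹ · (kg³·m⁶·s⁻⁹·A⁻⁶) · (kg⁻¹·m⁻²·s³·A) · (kg⁻¹·m⁻²·s²·A²) · s = kg·m⁴·s⁻⁶·A⁻⁴.
Left is kg²·m⁴·s⁻⁶·A⁻⁴; right is kg·m⁴·s⁻⁶·A⁻⁴ — different.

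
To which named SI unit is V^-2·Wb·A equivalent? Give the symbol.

V = W/A (potential = power per current),
    = kg·m²·s⁻³·A⁻¹.
So V⁻² = kg⁻²·m⁻⁴·s⁶·A².
Wb = V·s (flux: a volt is a weber per second),
    = kg·m²·s⁻²·A⁻¹.
Combining: V⁻²·Wb·A = (kg⁻²·m⁻⁴·s⁶·A²) · (kg·m²·s⁻²·A⁻¹) · A = kg⁻¹·m⁻²·s⁴·A².
kg⁻¹·m⁻²·s⁴·A² is the base-SI form of the farad.

F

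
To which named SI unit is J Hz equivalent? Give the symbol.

W

J = kg·m²·s⁻².
Hz = s⁻¹.
Combining: J·Hz = (kg·m²·s⁻²) · s⁻¹ = kg·m²·s⁻³.
kg·m²·s⁻³ is the base-SI form of the watt.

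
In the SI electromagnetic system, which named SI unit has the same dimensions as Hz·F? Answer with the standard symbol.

S

Hz = s⁻¹.
F = kg⁻¹·m⁻²·s⁴·A².
Combining: Hz·F = s⁻¹ · (kg⁻¹·m⁻²·s⁴·A²) = kg⁻¹·m⁻²·s³·A².
kg⁻¹·m⁻²·s³·A² is the base-SI form of the siemens.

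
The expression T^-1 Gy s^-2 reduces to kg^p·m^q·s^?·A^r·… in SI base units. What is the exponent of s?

-2

T = Wb/m² (flux density = flux per area),
    = kg·s⁻²·A⁻¹.
So T⁻¹ = kg⁻¹·s²·A.
Gy = J/kg (absorbed dose = energy per mass),
    = m²·s⁻².
Combining: T⁻¹·Gy·s⁻² = (kg⁻¹·s²·A) · (m²·s⁻²) · s⁻² = kg⁻¹·m²·s⁻²·A.
The exponent of s is -2.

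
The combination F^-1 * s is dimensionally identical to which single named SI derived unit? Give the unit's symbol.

F = C/V (capacitance = charge per voltage),
    = A·s/(kg·m²·s⁻³·A⁻¹) (substituting C and V),
    = kg⁻¹·m⁻²·s⁴·A².
So F⁻¹ = kg·m²·s⁻⁴·A⁻².
Combining: F⁻¹·s = (kg·m²·s⁻⁴·A⁻²) · s = kg·m²·s⁻³·A⁻².
kg·m²·s⁻³·A⁻² is the base-SI form of the ohm.

Ω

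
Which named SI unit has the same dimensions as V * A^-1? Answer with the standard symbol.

Ω

V = kg·m²·s⁻³·A⁻¹.
Combining: V·A⁻¹ = (kg·m²·s⁻³·A⁻¹) · A⁻¹ = kg·m²·s⁻³·A⁻².
kg·m²·s⁻³·A⁻² is the base-SI form of the ohm.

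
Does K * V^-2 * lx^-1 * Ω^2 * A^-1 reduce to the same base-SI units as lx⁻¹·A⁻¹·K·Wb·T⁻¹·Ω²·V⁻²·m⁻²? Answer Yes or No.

Left side:
  V = W/A (potential = power per current),
      = kg·m²·s⁻³·A⁻¹.
  So V⁻² = kg⁻²·m⁻⁴·s⁶·A².
  lx = lm/m² (illuminance = luminous flux per area),
      = m⁻²·cd.
  So lx⁻¹ = m²·cd⁻¹.
  Ω = V/A (resistance = voltage per current),
      = kg·m²·s⁻³·A⁻².
  So Ω² = kg²·m⁴·s⁻⁶·A⁻⁴.
  Combining: K·V⁻²·lx⁻¹·Ω²·A⁻¹ = K · (kg⁻²·m⁻⁴·s⁶·A²) · (m²·cd⁻¹) · (kg²·m⁴·s⁻⁶·A⁻⁴) · A⁻¹ = m²·A⁻³·K·cd⁻¹.
Right side:
  lx = lm/m² (illuminance = luminous flux per area),
      = m⁻²·cd.
  So lx⁻¹ = m²·cd⁻¹.
  Wb = V·s (flux: a volt is a weber per second),
      = kg·m²·s⁻²·A⁻¹.
  T = Wb/m² (flux density = flux per area),
      = kg·s⁻²·A⁻¹.
  So T⁻¹ = kg⁻¹·s²·A.
  Ω = V/A (resistance = voltage per current),
      = kg·m²·s⁻³·A⁻².
  So Ω² = kg²·m⁴·s⁻⁶·A⁻⁴.
  V = W/A (potential = power per current),
      = kg·m²·s⁻³·A⁻¹.
  So V⁻² = kg⁻²·m⁻⁴·s⁶·A².
  Combining: lx⁻¹·A⁻¹·K·Wb·T⁻¹·Ω²·V⁻²·m⁻² = (m²·cd⁻¹) · A⁻¹ · K · (kg·m²·s⁻²·A⁻¹) · (kg⁻¹·s²·A) · (kg²·m⁴·s⁻⁶·A⁻⁴) · (kg⁻²·m⁻⁴·s⁶·A²) · m⁻² = m²·A⁻³·K·cd⁻¹.
Both reduce to m²·A⁻³·K·cd⁻¹.

Yes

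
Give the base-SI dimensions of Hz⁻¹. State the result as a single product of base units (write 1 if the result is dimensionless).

Hz = 1/s = s⁻¹ (frequency is cycles per second).
So Hz⁻¹ = s.

s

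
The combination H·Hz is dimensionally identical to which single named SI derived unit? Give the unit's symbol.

Ω

H = Wb/A (inductance = flux per current),
    = kg·m²·s⁻²·A⁻².
Hz = 1/s = s⁻¹ (frequency is cycles per second).
Combining: H·Hz = (kg·m²·s⁻²·A⁻²) · s⁻¹ = kg·m²·s⁻³·A⁻².
kg·m²·s⁻³·A⁻² is the base-SI form of the ohm.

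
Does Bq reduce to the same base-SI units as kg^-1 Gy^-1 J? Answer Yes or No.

No

Left side:
  Bq = s⁻¹.
Right side:
  Gy = m²·s⁻².
  So Gy⁻¹ = m⁻²·s².
  J = kg·m²·s⁻².
  Combining: kg⁻¹·Gy⁻¹·J = kg⁻¹ · (m⁻²·s²) · (kg·m²·s⁻²) = 1.
Left is s⁻¹; right is 1 — different.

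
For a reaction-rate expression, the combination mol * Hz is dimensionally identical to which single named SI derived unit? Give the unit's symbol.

Hz = s⁻¹.
Combining: mol·Hz = mol · s⁻¹ = s⁻¹·mol.
s⁻¹·mol is the base-SI form of the katal.

kat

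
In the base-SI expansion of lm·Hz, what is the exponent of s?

-1

lm = cd·sr = cd (luminous flux; sr is dimensionless).
Hz = 1/s = s⁻¹ (frequency is cycles per second).
Combining: lm·Hz = cd · s⁻¹ = s⁻¹·cd.
The exponent of s is -1.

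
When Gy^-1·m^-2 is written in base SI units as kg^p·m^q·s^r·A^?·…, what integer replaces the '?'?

0

Gy = m²·s⁻².
So Gy⁻¹ = m⁻²·s².
Combining: Gy⁻¹·m⁻² = (m⁻²·s²) · m⁻² = m⁻⁴·s².
The exponent of A is 0.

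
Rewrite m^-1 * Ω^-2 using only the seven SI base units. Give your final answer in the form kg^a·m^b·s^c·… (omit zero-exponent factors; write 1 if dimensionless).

Ω = kg·m²·s⁻³·A⁻².
So Ω⁻² = kg⁻²·m⁻⁴·s⁶·A⁴.
Combining: m⁻¹·Ω⁻² = m⁻¹ · (kg⁻²·m⁻⁴·s⁶·A⁴) = kg⁻²·m⁻⁵·s⁶·A⁴.

kg⁻²·m⁻⁵·s⁶·A⁴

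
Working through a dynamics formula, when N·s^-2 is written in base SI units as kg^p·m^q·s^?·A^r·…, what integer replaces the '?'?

N = kg·m·s⁻².
Combining: N·s⁻² = (kg·m·s⁻²) · s⁻² = kg·m·s⁻⁴.
The exponent of s is -4.

-4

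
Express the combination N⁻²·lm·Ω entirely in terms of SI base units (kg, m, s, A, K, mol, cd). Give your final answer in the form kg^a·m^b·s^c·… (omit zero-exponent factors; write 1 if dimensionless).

N = kg·m/s² = kg·m·s⁻² (force = mass × acceleration).
So N⁻² = kg⁻²·m⁻²·s⁴.
lm = cd·sr = cd (luminous flux; sr is dimensionless).
Ω = V/A (resistance = voltage per current),
    = kg·m²·s⁻³·A⁻².
Combining: N⁻²·lm·Ω = (kg⁻²·m⁻²·s⁴) · cd · (kg·m²·s⁻³·A⁻²) = kg⁻¹·s·A⁻²·cd.

kg⁻¹·s·A⁻²·cd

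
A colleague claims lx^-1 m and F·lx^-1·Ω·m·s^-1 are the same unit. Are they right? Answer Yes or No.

Left side:
  lx = m⁻²·cd.
  So lx⁻¹ = m²·cd⁻¹.
  Combining: lx⁻¹·m = (m²·cd⁻¹) · m = m³·cd⁻¹.
Right side:
  F = kg⁻¹·m⁻²·s⁴·A².
  lx = m⁻²·cd.
  So lx⁻¹ = m²·cd⁻¹.
  Ω = kg·m²·s⁻³·A⁻².
  Combining: F·lx⁻¹·Ω·m·s⁻¹ = (kg⁻¹·m⁻²·s⁴·A²) · (m²·cd⁻¹) · (kg·m²·s⁻³·A⁻²) · m · s⁻¹ = m³·cd⁻¹.
Both reduce to m³·cd⁻¹.

Yes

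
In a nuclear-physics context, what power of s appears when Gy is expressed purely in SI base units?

-2

Gy = J/kg (absorbed dose = energy per mass),
    = m²·s⁻².
The exponent of s is -2.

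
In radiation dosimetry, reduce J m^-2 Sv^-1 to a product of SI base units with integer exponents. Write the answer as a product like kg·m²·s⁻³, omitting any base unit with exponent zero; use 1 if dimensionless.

J = kg·m²·s⁻².
Sv = m²·s⁻².
So Sv⁻¹ = m⁻²·s².
Combining: J·m⁻²·Sv⁻¹ = (kg·m²·s⁻²) · m⁻² · (m⁻²·s²) = kg·m⁻².

kg·m⁻²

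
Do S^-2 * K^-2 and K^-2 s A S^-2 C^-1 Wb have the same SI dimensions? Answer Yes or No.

Left side:
  S = kg⁻¹·m⁻²·s³·A².
  So S⁻² = kg²·m⁴·s⁻⁶·A⁻⁴.
  Combining: S⁻²·K⁻² = (kg²·m⁴·s⁻⁶·A⁻⁴) · K⁻² = kg²·m⁴·s⁻⁶·A⁻⁴·K⁻².
Right side:
  S = 1/Ω (conductance is reciprocal resistance),
      = kg⁻¹·m⁻²·s³·A².
  So S⁻² = kg²·m⁴·s⁻⁶·A⁻⁴.
  C = A·s = s·A (charge = current × time).
  So C⁻¹ = s⁻¹·A⁻¹.
  Wb = V·s (flux: a volt is a weber per second),
      = kg·m²·s⁻²·A⁻¹.
  Combining: K⁻²·s·A·S⁻²·C⁻¹·Wb = K⁻² · s · A · (kg²·m⁴·s⁻⁶·A⁻⁴) · (s⁻¹·A⁻¹) · (kg·m²·s⁻²·A⁻¹) = kg³·m⁶·s⁻⁸·A⁻⁵·K⁻².
Left is kg²·m⁴·s⁻⁶·A⁻⁴·K⁻²; right is kg³·m⁶·s⁻⁸·A⁻⁵·K⁻² — different.

No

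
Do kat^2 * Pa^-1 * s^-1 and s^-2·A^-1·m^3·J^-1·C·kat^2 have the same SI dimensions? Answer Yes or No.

Left side:
  kat = s⁻¹·mol.
  So kat² = s⁻²·mol².
  Pa = kg·m⁻¹·s⁻².
  So Pa⁻¹ = kg⁻¹·m·s².
  Combining: kat²·Pa⁻¹·s⁻¹ = (s⁻²·mol²) · (kg⁻¹·m·s²) · s⁻¹ = kg⁻¹·m·s⁻¹·mol².
Right side:
  J = kg·m²·s⁻².
  So J⁻¹ = kg⁻¹·m⁻²·s².
  C = s·A.
  kat = s⁻¹·mol.
  So kat² = s⁻²·mol².
  Combining: s⁻²·A⁻¹·m³·J⁻¹·C·kat² = s⁻² · A⁻¹ · m³ · (kg⁻¹·m⁻²·s²) · (s·A) · (s⁻²·mol²) = kg⁻¹·m·s⁻¹·mol².
Both reduce to kg⁻¹·m·s⁻¹·mol².

Yes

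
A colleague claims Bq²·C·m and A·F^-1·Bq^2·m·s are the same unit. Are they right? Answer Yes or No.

Left side:
  Bq = s⁻¹.
  So Bq² = s⁻².
  C = s·A.
  Combining: Bq²·C·m = s⁻² · (s·A) · m = m·s⁻¹·A.
Right side:
  F = C/V (capacitance = charge per voltage),
      = A·s/(kg·m²·s⁻³·A⁻¹) (substituting C and V),
      = kg⁻¹·m⁻²·s⁴·A².
  So F⁻¹ = kg·m²·s⁻⁴·A⁻².
  Bq = 1/s = s⁻¹ (activity is decays per second).
  So Bq² = s⁻².
  Combining: A·F⁻¹·Bq²·m·s = A · (kg·m²·s⁻⁴·A⁻²) · s⁻² · m · s = kg·m³·s⁻⁵·A⁻¹.
Left is m·s⁻¹·A; right is kg·m³·s⁻⁵·A⁻¹ — different.

No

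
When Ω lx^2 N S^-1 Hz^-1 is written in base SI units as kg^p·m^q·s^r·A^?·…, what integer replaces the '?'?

Ω = V/A (resistance = voltage per current),
    = kg·m²·s⁻³·A⁻².
lx = lm/m² (illuminance = luminous flux per area),
    = m⁻²·cd.
So lx² = m⁻⁴·cd².
N = kg·m/s² = kg·m·s⁻² (force = mass × acceleration).
S = 1/Ω (conductance is reciprocal resistance),
    = kg⁻¹·m⁻²·s³·A².
So S⁻¹ = kg·m²·s⁻³·A⁻².
Hz = 1/s = s⁻¹ (frequency is cycles per second).
So Hz⁻¹ = s.
Combining: Ω·lx²·N·S⁻¹·Hz⁻¹ = (kg·m²·s⁻³·A⁻²) · (m⁻⁴·cd²) · (kg·m·s⁻²) · (kg·m²·s⁻³·A⁻²) · s = kg³·m·s⁻⁷·A⁻⁴·cd².
The exponent of A is -4.

-4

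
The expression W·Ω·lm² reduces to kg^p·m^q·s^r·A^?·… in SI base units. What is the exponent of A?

W = J/s (power = energy per time),
    = kg·m²·s⁻³.
Ω = V/A (resistance = voltage per current),
    = kg·m²·s⁻³·A⁻².
lm = cd·sr = cd (luminous flux; sr is dimensionless).
So lm² = cd².
Combining: W·Ω·lm² = (kg·m²·s⁻³) · (kg·m²·s⁻³·A⁻²) · cd² = kg²·m⁴·s⁻⁶·A⁻²·cd².
The exponent of A is -2.

-2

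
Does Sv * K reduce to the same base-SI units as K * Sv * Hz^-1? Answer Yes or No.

No

Left side:
  Sv = J/kg (equivalent dose = energy per mass),
      = m²·s⁻².
  Combining: Sv·K = (m²·s⁻²) · K = m²·s⁻²·K.
Right side:
  Sv = m²·s⁻².
  Hz = s⁻¹.
  So Hz⁻¹ = s.
  Combining: K·Sv·Hz⁻¹ = K · (m²·s⁻²) · s = m²·s⁻¹·K.
Left is m²·s⁻²·K; right is m²·s⁻¹·K — different.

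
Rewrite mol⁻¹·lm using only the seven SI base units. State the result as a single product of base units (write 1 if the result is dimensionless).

lm = cd.
Combining: mol⁻¹·lm = mol⁻¹ · cd = mol⁻¹·cd.

mol⁻¹·cd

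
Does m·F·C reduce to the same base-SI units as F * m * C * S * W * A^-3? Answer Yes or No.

Left side:
  F = C/V (capacitance = charge per voltage),
      = A·s/(kg·m²·s⁻³·A⁻¹) (substituting C and V),
      = kg⁻¹·m⁻²·s⁴·A².
  C = A·s = s·A (charge = current × time).
  Combining: m·F·C = m · (kg⁻¹·m⁻²·s⁴·A²) · (s·A) = kg⁻¹·m⁻¹·s⁵·A³.
Right side:
  F = C/V (capacitance = charge per voltage),
      = A·s/(kg·m²·s⁻³·A⁻¹) (substituting C and V),
      = kg⁻¹·m⁻²·s⁴·A².
  C = A·s = s·A (charge = current × time).
  S = 1/Ω (conductance is reciprocal resistance),
      = kg⁻¹·m⁻²·s³·A².
  W = J/s (power = energy per time),
      = kg·m²·s⁻³.
  Combining: F·m·C·S·W·A⁻³ = (kg⁻¹·m⁻²·s⁴·A²) · m · (s·A) · (kg⁻¹·m⁻²·s³·A²) · (kg·m²·s⁻³) · A⁻³ = kg⁻¹·m⁻¹·s⁵·A².
Left is kg⁻¹·m⁻¹·s⁵·A³; right is kg⁻¹·m⁻¹·s⁵·A² — different.

No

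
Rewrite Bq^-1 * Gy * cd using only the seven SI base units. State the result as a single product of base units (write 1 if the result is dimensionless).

m²·s⁻¹·cd

Bq = s⁻¹.
So Bq⁻¹ = s.
Gy = m²·s⁻².
Combining: Bq⁻¹·Gy·cd = s · (m²·s⁻²) · cd = m²·s⁻¹·cd.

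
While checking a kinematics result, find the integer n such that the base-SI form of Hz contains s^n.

Hz = 1/s = s⁻¹ (frequency is cycles per second).
The exponent of s is -1.

-1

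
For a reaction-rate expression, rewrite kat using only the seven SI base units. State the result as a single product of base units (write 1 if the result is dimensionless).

s⁻¹·mol

kat = s⁻¹·mol.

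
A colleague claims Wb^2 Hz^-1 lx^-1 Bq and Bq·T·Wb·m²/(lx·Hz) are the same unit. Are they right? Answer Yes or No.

Yes

Left side:
  Wb = V·s (flux: a volt is a weber per second),
      = kg·m²·s⁻²·A⁻¹.
  So Wb² = kg²·m⁴·s⁻⁴·A⁻².
  Hz = 1/s = s⁻¹ (frequency is cycles per second).
  So Hz⁻¹ = s.
  lx = lm/m² (illuminance = luminous flux per area),
      = m⁻²·cd.
  So lx⁻¹ = m²·cd⁻¹.
  Bq = 1/s = s⁻¹ (activity is decays per second).
  Combining: Wb²·Hz⁻¹·lx⁻¹·Bq = (kg²·m⁴·s⁻⁴·A⁻²) · s · (m²·cd⁻¹) · s⁻¹ = kg²·m⁶·s⁻⁴·A⁻²·cd⁻¹.
Right side:
  lx = lm/m² (illuminance = luminous flux per area),
      = m⁻²·cd.
  So lx⁻¹ = m²·cd⁻¹.
  Hz = 1/s = s⁻¹ (frequency is cycles per second).
  So Hz⁻¹ = s.
  Bq = 1/s = s⁻¹ (activity is decays per second).
  T = Wb/m² (flux density = flux per area),
      = kg·s⁻²·A⁻¹.
  Wb = V·s (flux: a volt is a weber per second),
      = kg·m²·s⁻²·A⁻¹.
  Combining: lx⁻¹·Hz⁻¹·Bq·T·Wb·m² = (m²·cd⁻¹) · s · s⁻¹ · (kg·s⁻²·A⁻¹) · (kg·m²·s⁻²·A⁻¹) · m² = kg²·m⁶·s⁻⁴·A⁻²·cd⁻¹.
Both reduce to kg²·m⁶·s⁻⁴·A⁻²·cd⁻¹.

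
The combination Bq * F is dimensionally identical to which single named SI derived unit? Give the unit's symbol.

S

Bq = s⁻¹.
F = kg⁻¹·m⁻²·s⁴·A².
Combining: Bq·F = s⁻¹ · (kg⁻¹·m⁻²·s⁴·A²) = kg⁻¹·m⁻²·s³·A².
kg⁻¹·m⁻²·s³·A² is the base-SI form of the siemens.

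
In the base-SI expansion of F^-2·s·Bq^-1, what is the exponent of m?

4

F = kg⁻¹·m⁻²·s⁴·A².
So F⁻² = kg²·m⁴·s⁻⁸·A⁻⁴.
Bq = s⁻¹.
So Bq⁻¹ = s.
Combining: F⁻²·s·Bq⁻¹ = (kg²·m⁴·s⁻⁸·A⁻⁴) · s · s = kg²·m⁴·s⁻⁶·A⁻⁴.
The exponent of m is 4.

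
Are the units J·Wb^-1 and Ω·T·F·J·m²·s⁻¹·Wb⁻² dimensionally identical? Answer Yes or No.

Left side:
  J = kg·m²·s⁻².
  Wb = kg·m²·s⁻²·A⁻¹.
  So Wb⁻¹ = kg⁻¹·m⁻²·s²·A.
  Combining: J·Wb⁻¹ = (kg·m²·s⁻²) · (kg⁻¹·m⁻²·s²·A) = A.
Right side:
  Ω = kg·m²·s⁻³·A⁻².
  T = kg·s⁻²·A⁻¹.
  F = kg⁻¹·m⁻²·s⁴·A².
  J = kg·m²·s⁻².
  Wb = kg·m²·s⁻²·A⁻¹.
  So Wb⁻² = kg⁻²·m⁻⁴·s⁴·A².
  Combining: Ω·T·F·J·m²·s⁻¹·Wb⁻² = (kg·m²·s⁻³·A⁻²) · (kg·s⁻²·A⁻¹) · (kg⁻¹·m⁻²·s⁴·A²) · (kg·m²·s⁻²) · m² · s⁻¹ · (kg⁻²·m⁻⁴·s⁴·A²) = A.
Both reduce to A.

Yes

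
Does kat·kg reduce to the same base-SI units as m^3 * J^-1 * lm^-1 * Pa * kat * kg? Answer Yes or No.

Left side:
  kat = mol/s = s⁻¹·mol (catalytic activity).
  Combining: kat·kg = (s⁻¹·mol) · kg = kg·s⁻¹·mol.
Right side:
  J = N·m (work = force × distance),
      = kg·m²·s⁻².
  So J⁻¹ = kg⁻¹·m⁻²·s².
  lm = cd·sr = cd (luminous flux; sr is dimensionless).
  So lm⁻¹ = cd⁻¹.
  Pa = N/m² (pressure = force per area),
      = kg·m⁻¹·s⁻².
  kat = mol/s = s⁻¹·mol (catalytic activity).
  Combining: m³·J⁻¹·lm⁻¹·Pa·kat·kg = m³ · (kg⁻¹·m⁻²·s²) · cd⁻¹ · (kg·m⁻¹·s⁻²) · (s⁻¹·mol) · kg = kg·s⁻¹·mol·cd⁻¹.
Left is kg·s⁻¹·mol; right is kg·s⁻¹·mol·cd⁻¹ — different.

No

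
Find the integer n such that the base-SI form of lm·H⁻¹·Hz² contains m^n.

lm = cd·sr = cd (luminous flux; sr is dimensionless).
H = Wb/A (inductance = flux per current),
    = kg·m²·s⁻²·A⁻².
So H⁻¹ = kg⁻¹·m⁻²·s²·A².
Hz = 1/s = s⁻¹ (frequency is cycles per second).
So Hz² = s⁻².
Combining: lm·H⁻¹·Hz² = cd · (kg⁻¹·m⁻²·s²·A²) · s⁻² = kg⁻¹·m⁻²·A²·cd.
The exponent of m is -2.

-2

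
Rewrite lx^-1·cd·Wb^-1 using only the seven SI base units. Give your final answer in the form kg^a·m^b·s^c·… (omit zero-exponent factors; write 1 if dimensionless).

lx = lm/m² (illuminance = luminous flux per area),
    = m⁻²·cd.
So lx⁻¹ = m²·cd⁻¹.
Wb = V·s (flux: a volt is a weber per second),
    = kg·m²·s⁻²·A⁻¹.
So Wb⁻¹ = kg⁻¹·m⁻²·s²·A.
Combining: lx⁻¹·cd·Wb⁻¹ = (m²·cd⁻¹) · cd · (kg⁻¹·m⁻²·s²·A) = kg⁻¹·s²·A.

kg⁻¹·s²·A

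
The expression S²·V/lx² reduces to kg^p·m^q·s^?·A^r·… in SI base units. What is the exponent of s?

S = kg⁻¹·m⁻²·s³·A².
So S² = kg⁻²·m⁻⁴·s⁶·A⁴.
V = kg·m²·s⁻³·A⁻¹.
lx = m⁻²·cd.
So lx⁻² = m⁴·cd⁻².
Combining: S²·V·lx⁻² = (kg⁻²·m⁻⁴·s⁶·A⁴) · (kg·m²·s⁻³·A⁻¹) · (m⁴·cd⁻²) = kg⁻¹·m²·s³·A³·cd⁻².
The exponent of s is 3.

3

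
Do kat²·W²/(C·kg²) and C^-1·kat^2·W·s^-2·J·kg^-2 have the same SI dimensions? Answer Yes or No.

No

Left side:
  kat = mol/s = s⁻¹·mol (catalytic activity).
  So kat² = s⁻²·mol².
  C = A·s = s·A (charge = current × time).
  So C⁻¹ = s⁻¹·A⁻¹.
  W = J/s (power = energy per time),
      = kg·m²·s⁻³.
  So W² = kg²·m⁴·s⁻⁶.
  Combining: kat²·C⁻¹·kg⁻²·W² = (s⁻²·mol²) · (s⁻¹·A⁻¹) · kg⁻² · (kg²·m⁴·s⁻⁶) = m⁴·s⁻⁹·A⁻¹·mol².
Right side:
  C = A·s = s·A (charge = current × time).
  So C⁻¹ = s⁻¹·A⁻¹.
  kat = mol/s = s⁻¹·mol (catalytic activity).
  So kat² = s⁻²·mol².
  W = J/s (power = energy per time),
      = kg·m²·s⁻³.
  J = N·m (work = force × distance),
      = kg·m²·s⁻².
  Combining: C⁻¹·kat²·W·s⁻²·J·kg⁻² = (s⁻¹·A⁻¹) · (s⁻²·mol²) · (kg·m²·s⁻³) · s⁻² · (kg·m²·s⁻²) · kg⁻² = m⁴·s⁻¹⁰·A⁻¹·mol².
Left is m⁴·s⁻⁹·A⁻¹·mol²; right is m⁴·s⁻¹⁰·A⁻¹·mol² — different.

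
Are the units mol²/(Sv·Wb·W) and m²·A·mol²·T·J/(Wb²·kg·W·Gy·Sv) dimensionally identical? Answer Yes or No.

Left side:
  Sv = J/kg (equivalent dose = energy per mass),
      = m²·s⁻².
  So Sv⁻¹ = m⁻²·s².
  Wb = V·s (flux: a volt is a weber per second),
      = kg·m²·s⁻²·A⁻¹.
  So Wb⁻¹ = kg⁻¹·m⁻²·s²·A.
  W = J/s (power = energy per time),
      = kg·m²·s⁻³.
  So W⁻¹ = kg⁻¹·m⁻²·s³.
  Combining: Sv⁻¹·Wb⁻¹·W⁻¹·mol² = (m⁻²·s²) · (kg⁻¹·m⁻²·s²·A) · (kg⁻¹·m⁻²·s³) · mol² = kg⁻²·m⁻⁶·s⁷·A·mol².
Right side:
  Wb = V·s (flux: a volt is a weber per second),
      = kg·m²·s⁻²·A⁻¹.
  So Wb⁻² = kg⁻²·m⁻⁴·s⁴·A².
  W = J/s (power = energy per time),
      = kg·m²·s⁻³.
  So W⁻¹ = kg⁻¹·m⁻²·s³.
  T = Wb/m² (flux density = flux per area),
      = kg·s⁻²·A⁻¹.
  Gy = J/kg (absorbed dose = energy per mass),
      = m²·s⁻².
  So Gy⁻¹ = m⁻²·s².
  Sv = J/kg (equivalent dose = energy per mass),
      = m²·s⁻².
  So Sv⁻¹ = m⁻²·s².
  J = N·m (work = force × distance),
      = kg·m²·s⁻².
  Combining: Wb⁻²·m²·A·mol²·kg⁻¹·W⁻¹·T·Gy⁻¹·Sv⁻¹·J = (kg⁻²·m⁻⁴·s⁴·A²) · m² · A · mol² · kg⁻¹ · (kg⁻¹·m⁻²·s³) · (kg·s⁻²·A⁻¹) · (m⁻²·s²) · (m⁻²·s²) · (kg·m²·s⁻²) = kg⁻²·m⁻⁶·s⁷·A²·mol².
Left is kg⁻²·m⁻⁶·s⁷·A·mol²; right is kg⁻²·m⁻⁶·s⁷·A²·mol² — different.

No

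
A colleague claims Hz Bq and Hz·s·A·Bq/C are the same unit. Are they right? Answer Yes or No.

Yes

Left side:
  Hz = 1/s = s⁻¹ (frequency is cycles per second).
  Bq = 1/s = s⁻¹ (activity is decays per second).
  Combining: Hz·Bq = s⁻¹ · s⁻¹ = s⁻².
Right side:
  C = A·s = s·A (charge = current × time).
  So C⁻¹ = s⁻¹·A⁻¹.
  Hz = 1/s = s⁻¹ (frequency is cycles per second).
  Bq = 1/s = s⁻¹ (activity is decays per second).
  Combining: C⁻¹·Hz·s·A·Bq = (s⁻¹·A⁻¹) · s⁻¹ · s · A · s⁻¹ = s⁻².
Both reduce to s⁻².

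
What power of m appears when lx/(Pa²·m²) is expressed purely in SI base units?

-2

lx = lm/m² (illuminance = luminous flux per area),
    = m⁻²·cd.
Pa = N/m² (pressure = force per area),
    = kg·m⁻¹·s⁻².
So Pa⁻² = kg⁻²·m²·s⁴.
Combining: lx·Pa⁻²·m⁻² = (m⁻²·cd) · (kg⁻²·m²·s⁴) · m⁻² = kg⁻²·m⁻²·s⁴·cd.
The exponent of m is -2.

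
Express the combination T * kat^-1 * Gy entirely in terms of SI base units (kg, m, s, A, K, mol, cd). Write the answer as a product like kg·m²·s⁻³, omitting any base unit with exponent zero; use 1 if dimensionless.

T = Wb/m² (flux density = flux per area),
    = kg·s⁻²·A⁻¹.
kat = mol/s = s⁻¹·mol (catalytic activity).
So kat⁻¹ = s·mol⁻¹.
Gy = J/kg (absorbed dose = energy per mass),
    = m²·s⁻².
Combining: T·kat⁻¹·Gy = (kg·s⁻²·A⁻¹) · (s·mol⁻¹) · (m²·s⁻²) = kg·m²·s⁻³·A⁻¹·mol⁻¹.

kg·m²·s⁻³·A⁻¹·mol⁻¹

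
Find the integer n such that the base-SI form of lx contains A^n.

0

lx = m⁻²·cd.
The exponent of A is 0.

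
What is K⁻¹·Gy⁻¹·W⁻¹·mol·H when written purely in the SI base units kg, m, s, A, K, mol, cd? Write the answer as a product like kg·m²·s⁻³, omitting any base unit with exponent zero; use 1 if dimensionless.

m⁻²·s³·A⁻²·K⁻¹·mol

Gy = J/kg (absorbed dose = energy per mass),
    = m²·s⁻².
So Gy⁻¹ = m⁻²·s².
W = J/s (power = energy per time),
    = kg·m²·s⁻³.
So W⁻¹ = kg⁻¹·m⁻²·s³.
H = Wb/A (inductance = flux per current),
    = kg·m²·s⁻²·A⁻².
Combining: K⁻¹·Gy⁻¹·W⁻¹·mol·H = K⁻¹ · (m⁻²·s²) · (kg⁻¹·m⁻²·s³) · mol · (kg·m²·s⁻²·A⁻²) = m⁻²·s³·A⁻²·K⁻¹·mol.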